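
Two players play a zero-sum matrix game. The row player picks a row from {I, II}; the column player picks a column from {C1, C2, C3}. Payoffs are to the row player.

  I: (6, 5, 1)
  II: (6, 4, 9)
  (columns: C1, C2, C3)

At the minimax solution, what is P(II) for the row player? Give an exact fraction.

4/9

Row minima: I → 1, II → 4; maximin = 4.
Column maxima: C1 → 6, C2 → 5, C3 → 9; minimax = 5.
4 ≠ 5, so there is no saddle point; optimal play is mixed.
C1 is strictly dominated by C2 (it gives the row player strictly more in every row), so the column player never plays it.
On the remaining 2×2 (I, II vs C2, C3):
Let the row player play I with probability p. Expected payoff against C2: 5p + 4(1−p) = p + 4; against C3: 1p + 9(1−p) = −8p + 9.
Setting these equal: p + 4 = −8p + 9 ⇒ 9p = 5 ⇒ p = 5/9, and the value is (1)·(5/9) + 4 = 41/9.
For the column player: with q = P(C2), equating I's and II's payoffs gives 4q + 1 = −5q + 9 ⇒ q = 8/9.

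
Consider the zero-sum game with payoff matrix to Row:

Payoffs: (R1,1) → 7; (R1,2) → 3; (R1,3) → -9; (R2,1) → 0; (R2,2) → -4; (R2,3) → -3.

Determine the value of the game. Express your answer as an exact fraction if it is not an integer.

-45/13

Row minima: R1 → -9, R2 → -4; maximin = -4.
Column maxima: 1 → 7, 2 → 3, 3 → -3; minimax = -3.
-4 ≠ -3, so there is no saddle point; optimal play is mixed.
1 is strictly dominated by 2 (it gives Row strictly more in every row), so Column never plays it.
On the remaining 2×2 (R1, R2 vs 2, 3):
Let Row play R1 with probability p. Expected payoff against 2: 3p + (-4)(1−p) = 7p − 4; against 3: (-9)p + (-3)(1−p) = −6p − 3.
Setting these equal: 7p − 4 = −6p − 3 ⇒ 13p = 1 ⇒ p = 1/13, and the value is (7)·(1/13) − 4 = -45/13.
For Column: with q = P(2), equating R1's and R2's payoffs gives 12q − 9 = −q − 3 ⇒ q = 6/13.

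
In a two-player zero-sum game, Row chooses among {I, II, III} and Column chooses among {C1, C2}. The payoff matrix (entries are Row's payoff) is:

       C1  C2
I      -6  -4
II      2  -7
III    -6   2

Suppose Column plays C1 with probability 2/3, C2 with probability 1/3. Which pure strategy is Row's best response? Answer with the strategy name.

Expected payoff of I: (2/3)·(-6) + (1/3)·(-4) = -16/3.
Expected payoff of II: (2/3)·2 + (1/3)·(-7) = -1.
Expected payoff of III: (2/3)·(-6) + (1/3)·2 = -10/3.
The largest is -1, so Row's best response is II.

II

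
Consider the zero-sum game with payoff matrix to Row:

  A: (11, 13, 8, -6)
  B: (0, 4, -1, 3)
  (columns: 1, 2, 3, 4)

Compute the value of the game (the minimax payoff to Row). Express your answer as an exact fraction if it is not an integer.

1

Row minima: A → -6, B → -1; maximin = -1.
Column maxima: 1 → 11, 2 → 13, 3 → 8, 4 → 3; minimax = 3.
-1 ≠ 3, so there is no saddle point; optimal play is mixed.
1 is strictly dominated by 3 (it gives Row strictly more in every row), so Column never plays it.
2 is strictly dominated by 3 (it gives Row strictly more in every row), so Column never plays it.
On the remaining 2×2 (A, B vs 3, 4):
Let Row play A with probability p. Expected payoff against 3: 8p + (-1)(1−p) = 9p − 1; against 4: (-6)p + 3(1−p) = −9p + 3.
Setting these equal: 9p − 1 = −9p + 3 ⇒ 18p = 4 ⇒ p = 2/9, and the value is (9)·(2/9) − 1 = 1.
For Column: with q = P(3), equating A's and B's payoffs gives 14q − 6 = −4q + 3 ⇒ q = 1/2.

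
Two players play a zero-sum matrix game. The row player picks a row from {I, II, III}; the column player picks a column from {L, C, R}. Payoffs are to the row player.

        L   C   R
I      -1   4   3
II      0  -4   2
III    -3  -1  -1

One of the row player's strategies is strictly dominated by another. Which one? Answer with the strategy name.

I gives a strictly higher payoff than III against every column: -1 > -3, 4 > -1, 3 > -1.
So III is strictly dominated and the row player never plays it.

III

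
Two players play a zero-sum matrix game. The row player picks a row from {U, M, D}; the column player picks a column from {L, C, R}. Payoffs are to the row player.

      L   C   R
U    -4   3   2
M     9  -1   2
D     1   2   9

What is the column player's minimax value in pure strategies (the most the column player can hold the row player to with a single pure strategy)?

Column maxima: L → 9, C → 3, R → 9.
The smallest of these is 3.

3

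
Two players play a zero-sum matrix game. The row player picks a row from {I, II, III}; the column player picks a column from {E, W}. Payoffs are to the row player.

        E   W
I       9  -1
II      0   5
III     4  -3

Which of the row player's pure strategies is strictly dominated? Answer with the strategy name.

III

I gives a strictly higher payoff than III against every column: 9 > 4, -1 > -3.
So III is strictly dominated and the row player never plays it.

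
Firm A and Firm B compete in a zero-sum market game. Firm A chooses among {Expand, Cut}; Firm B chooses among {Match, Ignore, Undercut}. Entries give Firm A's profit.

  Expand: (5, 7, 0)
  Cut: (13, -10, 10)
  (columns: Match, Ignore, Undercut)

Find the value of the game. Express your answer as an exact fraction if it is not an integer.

70/27

Row minima: Expand → 0, Cut → -10; maximin = 0.
Column maxima: Match → 13, Ignore → 7, Undercut → 10; minimax = 7.
0 ≠ 7, so there is no saddle point; optimal play is mixed.
Match is strictly dominated by Undercut (it gives Firm A strictly more in every row), so Firm B never plays it.
On the remaining 2×2 (Expand, Cut vs Ignore, Undercut):
Let Firm A play Expand with probability p. Expected payoff against Ignore: 7p + (-10)(1−p) = 17p − 10; against Undercut: 0p + 10(1−p) = −10p + 10.
Setting these equal: 17p − 10 = −10p + 10 ⇒ 27p = 20 ⇒ p = 20/27, and the value is (17)·(20/27) − 10 = 70/27.
For Firm B: with q = P(Ignore), equating Expand's and Cut's payoffs gives 7q = −20q + 10 ⇒ q = 10/27.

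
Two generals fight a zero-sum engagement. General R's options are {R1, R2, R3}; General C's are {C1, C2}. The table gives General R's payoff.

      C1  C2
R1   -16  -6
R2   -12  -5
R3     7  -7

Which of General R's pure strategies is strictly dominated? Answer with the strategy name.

R2 gives a strictly higher payoff than R1 against every column: -12 > -16, -5 > -6.
So R1 is strictly dominated and General R never plays it.

R1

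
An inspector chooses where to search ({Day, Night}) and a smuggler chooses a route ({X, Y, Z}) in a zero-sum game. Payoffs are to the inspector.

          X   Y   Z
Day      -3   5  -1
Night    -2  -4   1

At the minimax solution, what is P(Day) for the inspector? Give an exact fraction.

Row minima: Day → -3, Night → -4; maximin = -3.
Column maxima: X → -2, Y → 5, Z → 1; minimax = -2.
-3 ≠ -2, so there is no saddle point; optimal play is mixed.
Z is strictly dominated by X (it gives the inspector strictly more in every row), so the smuggler never plays it.
On the remaining 2×2 (Day, Night vs X, Y):
Let the inspector play Day with probability p. Expected payoff against X: (-3)p + (-2)(1−p) = −p − 2; against Y: 5p + (-4)(1−p) = 9p − 4.
Setting these equal: −p − 2 = 9p − 4 ⇒ −10p = -2 ⇒ p = 1/5, and the value is (-1)·(1/5) − 2 = -11/5.
For the smuggler: with q = P(X), equating Day's and Night's payoffs gives −8q + 5 = 2q − 4 ⇒ q = 9/10.

1/5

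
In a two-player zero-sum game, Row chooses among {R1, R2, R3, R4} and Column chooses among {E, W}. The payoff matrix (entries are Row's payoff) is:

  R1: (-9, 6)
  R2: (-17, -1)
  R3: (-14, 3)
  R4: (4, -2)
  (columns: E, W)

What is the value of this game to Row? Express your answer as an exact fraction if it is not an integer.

Row minima: R1 → -9, R2 → -17, R3 → -14, R4 → -2; maximin = -2.
Column maxima: E → 4, W → 6; minimax = 4.
-2 ≠ 4, so there is no saddle point; optimal play is mixed.
R2 is strictly dominated by R1, so Row never plays it.
R3 is strictly dominated by R1, so Row never plays it.
On the remaining 2×2 (R1, R4 vs E, W):
Let Row play R1 with probability p. Expected payoff against E: (-9)p + 4(1−p) = −13p + 4; against W: 6p + (-2)(1−p) = 8p − 2.
Setting these equal: −13p + 4 = 8p − 2 ⇒ −21p = -6 ⇒ p = 2/7, and the value is (-13)·(2/7) + 4 = 2/7.
For Column: with q = P(E), equating R1's and R4's payoffs gives −15q + 6 = 6q − 2 ⇒ q = 8/21.

2/7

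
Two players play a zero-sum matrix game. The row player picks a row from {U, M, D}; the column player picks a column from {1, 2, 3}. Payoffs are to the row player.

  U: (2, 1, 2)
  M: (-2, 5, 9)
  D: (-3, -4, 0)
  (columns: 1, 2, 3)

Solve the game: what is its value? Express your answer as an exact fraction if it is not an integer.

Row minima: U → 1, M → -2, D → -4; maximin = 1.
Column maxima: 1 → 2, 2 → 5, 3 → 9; minimax = 2.
1 ≠ 2, so there is no saddle point; optimal play is mixed.
D is strictly dominated by U, so the row player never plays it.
3 is strictly dominated by 2 (it gives the row player strictly more in every row), so the column player never plays it.
On the remaining 2×2 (U, M vs 1, 2):
Let the row player play U with probability p. Expected payoff against 1: 2p + (-2)(1−p) = 4p − 2; against 2: 1p + 5(1−p) = −4p + 5.
Setting these equal: 4p − 2 = −4p + 5 ⇒ 8p = 7 ⇒ p = 7/8, and the value is (4)·(7/8) − 2 = 3/2.
For the column player: with q = P(1), equating U's and M's payoffs gives q + 1 = −7q + 5 ⇒ q = 1/2.

3/2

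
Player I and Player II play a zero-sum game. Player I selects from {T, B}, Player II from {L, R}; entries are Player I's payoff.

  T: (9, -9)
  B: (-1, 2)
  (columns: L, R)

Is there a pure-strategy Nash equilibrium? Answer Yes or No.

No

Row minima: T → -9, B → -1; maximin = -1.
Column maxima: L → 9, R → 2; minimax = 2.
-1 ≠ 2, so no pure-strategy equilibrium exists.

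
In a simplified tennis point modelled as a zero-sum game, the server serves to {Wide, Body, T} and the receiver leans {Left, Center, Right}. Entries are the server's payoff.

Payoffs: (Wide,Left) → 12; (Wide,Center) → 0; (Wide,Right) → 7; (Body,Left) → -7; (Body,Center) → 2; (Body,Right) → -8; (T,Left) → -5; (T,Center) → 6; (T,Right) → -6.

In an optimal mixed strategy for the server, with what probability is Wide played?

Row minima: Wide → 0, Body → -8, T → -6; maximin = 0.
Column maxima: Left → 12, Center → 6, Right → 7; minimax = 6.
0 ≠ 6, so there is no saddle point; optimal play is mixed.
Body is strictly dominated by T, so the server never plays it.
Left is strictly dominated by Right (it gives the server strictly more in every row), so the receiver never plays it.
On the remaining 2×2 (Wide, T vs Center, Right):
Let the server play Wide with probability p. Expected payoff against Center: 0p + 6(1−p) = −6p + 6; against Right: 7p + (-6)(1−p) = 13p − 6.
Setting these equal: −6p + 6 = 13p − 6 ⇒ −19p = -12 ⇒ p = 12/19, and the value is (-6)·(12/19) + 6 = 42/19.
For the receiver: with q = P(Center), equating Wide's and T's payoffs gives −7q + 7 = 12q − 6 ⇒ q = 13/19.

12/19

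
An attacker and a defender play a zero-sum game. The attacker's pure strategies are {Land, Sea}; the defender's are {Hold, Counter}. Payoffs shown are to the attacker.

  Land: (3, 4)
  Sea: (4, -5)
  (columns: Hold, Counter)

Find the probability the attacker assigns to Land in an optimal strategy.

Row minima: Land → 3, Sea → -5; maximin = 3.
Column maxima: Hold → 4, Counter → 4; minimax = 4.
3 ≠ 4, so there is no saddle point; optimal play is mixed.
Let the attacker play Land with probability p. Expected payoff against Hold: 3p + 4(1−p) = −p + 4; against Counter: 4p + (-5)(1−p) = 9p − 5.
Setting these equal: −p + 4 = 9p − 5 ⇒ −10p = -9 ⇒ p = 9/10, and the value is (-1)·(9/10) + 4 = 31/10.
For the defender: with q = P(Hold), equating Land's and Sea's payoffs gives −q + 4 = 9q − 5 ⇒ q = 9/10.

9/10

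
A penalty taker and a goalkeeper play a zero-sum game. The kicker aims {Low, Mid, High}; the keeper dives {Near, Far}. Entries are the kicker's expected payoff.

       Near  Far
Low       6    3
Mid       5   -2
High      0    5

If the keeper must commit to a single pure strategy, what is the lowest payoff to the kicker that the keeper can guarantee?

5

Column maxima: Near → 6, Far → 5.
The smallest of these is 5.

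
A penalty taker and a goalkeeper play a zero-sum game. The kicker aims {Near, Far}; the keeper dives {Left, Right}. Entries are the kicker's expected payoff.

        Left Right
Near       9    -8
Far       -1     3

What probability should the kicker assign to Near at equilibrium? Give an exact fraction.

4/21

Row minima: Near → -8, Far → -1; maximin = -1.
Column maxima: Left → 9, Right → 3; minimax = 3.
-1 ≠ 3, so there is no saddle point; optimal play is mixed.
Let the kicker play Near with probability p. Expected payoff against Left: 9p + (-1)(1−p) = 10p − 1; against Right: (-8)p + 3(1−p) = −11p + 3.
Setting these equal: 10p − 1 = −11p + 3 ⇒ 21p = 4 ⇒ p = 4/21, and the value is (10)·(4/21) − 1 = 19/21.
For the keeper: with q = P(Left), equating Near's and Far's payoffs gives 17q − 8 = −4q + 3 ⇒ q = 11/21.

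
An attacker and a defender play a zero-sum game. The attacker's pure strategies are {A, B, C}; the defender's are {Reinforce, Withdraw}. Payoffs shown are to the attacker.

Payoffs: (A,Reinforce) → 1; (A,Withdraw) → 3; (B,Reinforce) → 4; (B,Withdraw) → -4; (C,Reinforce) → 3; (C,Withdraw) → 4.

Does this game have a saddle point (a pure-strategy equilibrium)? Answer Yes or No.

No

Row minima: A → 1, B → -4, C → 3; maximin = 3.
Column maxima: Reinforce → 4, Withdraw → 4; minimax = 4.
3 ≠ 4, so no pure-strategy equilibrium exists.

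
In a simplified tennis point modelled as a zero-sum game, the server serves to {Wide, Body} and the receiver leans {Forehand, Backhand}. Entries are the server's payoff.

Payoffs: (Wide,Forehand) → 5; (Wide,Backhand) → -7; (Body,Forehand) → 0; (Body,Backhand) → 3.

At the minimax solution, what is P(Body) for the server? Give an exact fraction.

Row minima: Wide → -7, Body → 0; maximin = 0.
Column maxima: Forehand → 5, Backhand → 3; minimax = 3.
0 ≠ 3, so there is no saddle point; optimal play is mixed.
Let the server play Wide with probability p. Expected payoff against Forehand: 5p + 0(1−p) = 5p; against Backhand: (-7)p + 3(1−p) = −10p + 3.
Setting these equal: 5p = −10p + 3 ⇒ 15p = 3 ⇒ p = 1/5, and the value is (5)·(1/5) = 1.
For the receiver: with q = P(Forehand), equating Wide's and Body's payoffs gives 12q − 7 = −3q + 3 ⇒ q = 2/3.

4/5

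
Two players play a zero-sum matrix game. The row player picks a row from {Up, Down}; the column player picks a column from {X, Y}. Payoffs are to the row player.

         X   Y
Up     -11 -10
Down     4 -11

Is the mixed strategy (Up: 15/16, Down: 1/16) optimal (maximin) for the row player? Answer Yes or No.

Yes

Against X this mix gives (15/16)·(-11) + (1/16)·4 = -161/16.
Against Y this mix gives (15/16)·(-10) + (1/16)·(-11) = -161/16.
All of the column player's active replies (X, Y) yield -161/16, and no column does worse for the row player. The mix makes the column player indifferent and guarantees -161/16, so it is optimal.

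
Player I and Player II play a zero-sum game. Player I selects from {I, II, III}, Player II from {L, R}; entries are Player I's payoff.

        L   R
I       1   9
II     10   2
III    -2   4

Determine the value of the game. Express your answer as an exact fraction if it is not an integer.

11/2

Row minima: I → 1, II → 2, III → -2; maximin = 2.
Column maxima: L → 10, R → 9; minimax = 9.
2 ≠ 9, so there is no saddle point; optimal play is mixed.
III is strictly dominated by I, so Player I never plays it.
On the remaining 2×2 (I, II vs L, R):
Let Player I play I with probability p. Expected payoff against L: 1p + 10(1−p) = −9p + 10; against R: 9p + 2(1−p) = 7p + 2.
Setting these equal: −9p + 10 = 7p + 2 ⇒ −16p = -8 ⇒ p = 1/2, and the value is (-9)·(1/2) + 10 = 11/2.
For Player II: with q = P(L), equating I's and II's payoffs gives −8q + 9 = 8q + 2 ⇒ q = 7/16.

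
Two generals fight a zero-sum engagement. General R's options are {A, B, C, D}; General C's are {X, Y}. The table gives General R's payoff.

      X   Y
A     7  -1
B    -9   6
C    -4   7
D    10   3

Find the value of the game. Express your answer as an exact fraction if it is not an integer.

Row minima: A → -1, B → -9, C → -4, D → 3; maximin = 3.
Column maxima: X → 10, Y → 7; minimax = 7.
3 ≠ 7, so there is no saddle point; optimal play is mixed.
A is strictly dominated by D, so General R never plays it.
B is strictly dominated by C, so General R never plays it.
On the remaining 2×2 (C, D vs X, Y):
Let General R play C with probability p. Expected payoff against X: (-4)p + 10(1−p) = −14p + 10; against Y: 7p + 3(1−p) = 4p + 3.
Setting these equal: −14p + 10 = 4p + 3 ⇒ −18p = -7 ⇒ p = 7/18, and the value is (-14)·(7/18) + 10 = 41/9.
For General C: with q = P(X), equating C's and D's payoffs gives −11q + 7 = 7q + 3 ⇒ q = 2/9.

41/9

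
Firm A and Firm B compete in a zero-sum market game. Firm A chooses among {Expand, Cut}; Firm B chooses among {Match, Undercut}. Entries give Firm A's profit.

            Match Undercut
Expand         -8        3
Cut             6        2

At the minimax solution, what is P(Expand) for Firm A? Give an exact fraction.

Row minima: Expand → -8, Cut → 2; maximin = 2.
Column maxima: Match → 6, Undercut → 3; minimax = 3.
2 ≠ 3, so there is no saddle point; optimal play is mixed.
Let Firm A play Expand with probability p. Expected payoff against Match: (-8)p + 6(1−p) = −14p + 6; against Undercut: 3p + 2(1−p) = p + 2.
Setting these equal: −14p + 6 = p + 2 ⇒ −15p = -4 ⇒ p = 4/15, and the value is (-14)·(4/15) + 6 = 34/15.
For Firm B: with q = P(Match), equating Expand's and Cut's payoffs gives −11q + 3 = 4q + 2 ⇒ q = 1/15.

4/15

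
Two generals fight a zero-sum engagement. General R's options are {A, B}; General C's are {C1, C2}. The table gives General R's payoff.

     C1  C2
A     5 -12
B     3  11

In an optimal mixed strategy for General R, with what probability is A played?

Row minima: A → -12, B → 3; maximin = 3.
Column maxima: C1 → 5, C2 → 11; minimax = 5.
3 ≠ 5, so there is no saddle point; optimal play is mixed.
Let General R play A with probability p. Expected payoff against C1: 5p + 3(1−p) = 2p + 3; against C2: (-12)p + 11(1−p) = −23p + 11.
Setting these equal: 2p + 3 = −23p + 11 ⇒ 25p = 8 ⇒ p = 8/25, and the value is (2)·(8/25) + 3 = 91/25.
For General C: with q = P(C1), equating A's and B's payoffs gives 17q − 12 = −8q + 11 ⇒ q = 23/25.

8/25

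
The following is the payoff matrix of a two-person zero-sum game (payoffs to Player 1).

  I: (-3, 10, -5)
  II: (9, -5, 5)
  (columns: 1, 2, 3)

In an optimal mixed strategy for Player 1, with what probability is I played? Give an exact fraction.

Row minima: I → -5, II → -5; maximin = -5.
Column maxima: 1 → 9, 2 → 10, 3 → 5; minimax = 5.
-5 ≠ 5, so there is no saddle point; optimal play is mixed.
1 is strictly dominated by 3 (it gives Player 1 strictly more in every row), so Player 2 never plays it.
On the remaining 2×2 (I, II vs 2, 3):
Let Player 1 play I with probability p. Expected payoff against 2: 10p + (-5)(1−p) = 15p − 5; against 3: (-5)p + 5(1−p) = −10p + 5.
Setting these equal: 15p − 5 = −10p + 5 ⇒ 25p = 10 ⇒ p = 2/5, and the value is (15)·(2/5) − 5 = 1.
For Player 2: with q = P(2), equating I's and II's payoffs gives 15q − 5 = −10q + 5 ⇒ q = 2/5.

2/5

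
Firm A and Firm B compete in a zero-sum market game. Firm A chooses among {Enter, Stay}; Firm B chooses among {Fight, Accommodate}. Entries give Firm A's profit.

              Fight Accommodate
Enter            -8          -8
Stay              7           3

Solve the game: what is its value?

3

Row minima: Enter → -8, Stay → 3; maximin = 3.
Column maxima: Fight → 7, Accommodate → 3; minimax = 3.
Since maximin = minimax = 3, there is a saddle point and the value is 3.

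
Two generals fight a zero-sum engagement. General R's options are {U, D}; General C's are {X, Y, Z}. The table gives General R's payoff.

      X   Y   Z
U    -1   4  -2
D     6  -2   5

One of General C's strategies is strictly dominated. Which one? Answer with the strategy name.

X

Z holds General R's payoff strictly below X in every row: -2 < -1, 5 < 6.
So X is strictly dominated for General C.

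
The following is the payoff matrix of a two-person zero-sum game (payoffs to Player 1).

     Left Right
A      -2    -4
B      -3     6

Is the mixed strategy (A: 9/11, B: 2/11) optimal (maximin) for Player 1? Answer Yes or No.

Yes

Against Left this mix gives (9/11)·(-2) + (2/11)·(-3) = -24/11.
Against Right this mix gives (9/11)·(-4) + (2/11)·6 = -24/11.
All of Player 2's active replies (Left, Right) yield -24/11, and no column does worse for Player 1. The mix makes Player 2 indifferent and guarantees -24/11, so it is optimal.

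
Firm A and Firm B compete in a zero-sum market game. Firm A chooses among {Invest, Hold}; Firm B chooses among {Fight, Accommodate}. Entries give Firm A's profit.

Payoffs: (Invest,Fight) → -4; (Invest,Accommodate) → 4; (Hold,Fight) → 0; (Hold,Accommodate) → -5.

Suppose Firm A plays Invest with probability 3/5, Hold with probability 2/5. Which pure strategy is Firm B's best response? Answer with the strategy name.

Fight

If Firm B plays Fight, Firm A's expected payoff is (3/5)·(-4) + (2/5)·0 = -12/5.
If Firm B plays Accommodate, Firm A's expected payoff is (3/5)·4 + (2/5)·(-5) = 2/5.
Firm B minimizes Firm A's payoff; the smallest is -12/5, so the best response is Fight.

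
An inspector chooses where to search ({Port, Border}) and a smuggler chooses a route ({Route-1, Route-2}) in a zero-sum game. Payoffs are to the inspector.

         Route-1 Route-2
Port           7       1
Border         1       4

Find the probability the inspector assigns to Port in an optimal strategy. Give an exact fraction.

1/3

Row minima: Port → 1, Border → 1; maximin = 1.
Column maxima: Route-1 → 7, Route-2 → 4; minimax = 4.
1 ≠ 4, so there is no saddle point; optimal play is mixed.
Let the inspector play Port with probability p. Expected payoff against Route-1: 7p + 1(1−p) = 6p + 1; against Route-2: 1p + 4(1−p) = −3p + 4.
Setting these equal: 6p + 1 = −3p + 4 ⇒ 9p = 3 ⇒ p = 1/3, and the value is (6)·(1/3) + 1 = 3.
For the smuggler: with q = P(Route-1), equating Port's and Border's payoffs gives 6q + 1 = −3q + 4 ⇒ q = 1/3.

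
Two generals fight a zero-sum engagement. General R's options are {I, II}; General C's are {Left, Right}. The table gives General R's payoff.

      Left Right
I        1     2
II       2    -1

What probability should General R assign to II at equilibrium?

1/4

Row minima: I → 1, II → -1; maximin = 1.
Column maxima: Left → 2, Right → 2; minimax = 2.
1 ≠ 2, so there is no saddle point; optimal play is mixed.
Let General R play I with probability p. Expected payoff against Left: 1p + 2(1−p) = −p + 2; against Right: 2p + (-1)(1−p) = 3p − 1.
Setting these equal: −p + 2 = 3p − 1 ⇒ −4p = -3 ⇒ p = 3/4, and the value is (-1)·(3/4) + 2 = 5/4.
For General C: with q = P(Left), equating I's and II's payoffs gives −q + 2 = 3q − 1 ⇒ q = 3/4.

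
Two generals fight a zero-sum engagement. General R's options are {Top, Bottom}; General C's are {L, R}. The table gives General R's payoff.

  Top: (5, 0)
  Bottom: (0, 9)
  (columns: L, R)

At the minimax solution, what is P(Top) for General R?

9/14

Row minima: Top → 0, Bottom → 0; maximin = 0.
Column maxima: L → 5, R → 9; minimax = 5.
0 ≠ 5, so there is no saddle point; optimal play is mixed.
Let General R play Top with probability p. Expected payoff against L: 5p + 0(1−p) = 5p; against R: 0p + 9(1−p) = −9p + 9.
Setting these equal: 5p = −9p + 9 ⇒ 14p = 9 ⇒ p = 9/14, and the value is (5)·(9/14) = 45/14.
For General C: with q = P(L), equating Top's and Bottom's payoffs gives 5q = −9q + 9 ⇒ q = 9/14.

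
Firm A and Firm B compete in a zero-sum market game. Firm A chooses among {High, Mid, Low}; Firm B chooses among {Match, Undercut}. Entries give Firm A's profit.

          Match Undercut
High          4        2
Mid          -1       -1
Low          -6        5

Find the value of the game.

32/13

Row minima: High → 2, Mid → -1, Low → -6; maximin = 2.
Column maxima: Match → 4, Undercut → 5; minimax = 4.
2 ≠ 4, so there is no saddle point; optimal play is mixed.
Mid is strictly dominated by High, so Firm A never plays it.
On the remaining 2×2 (High, Low vs Match, Undercut):
Let Firm A play High with probability p. Expected payoff against Match: 4p + (-6)(1−p) = 10p − 6; against Undercut: 2p + 5(1−p) = −3p + 5.
Setting these equal: 10p − 6 = −3p + 5 ⇒ 13p = 11 ⇒ p = 11/13, and the value is (10)·(11/13) − 6 = 32/13.
For Firm B: with q = P(Match), equating High's and Low's payoffs gives 2q + 2 = −11q + 5 ⇒ q = 3/13.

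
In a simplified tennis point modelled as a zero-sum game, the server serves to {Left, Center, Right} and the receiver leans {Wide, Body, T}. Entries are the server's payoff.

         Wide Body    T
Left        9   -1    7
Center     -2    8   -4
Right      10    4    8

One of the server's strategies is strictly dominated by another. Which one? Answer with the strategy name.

Left

Right gives a strictly higher payoff than Left against every column: 10 > 9, 4 > -1, 8 > 7.
So Left is strictly dominated and the server never plays it.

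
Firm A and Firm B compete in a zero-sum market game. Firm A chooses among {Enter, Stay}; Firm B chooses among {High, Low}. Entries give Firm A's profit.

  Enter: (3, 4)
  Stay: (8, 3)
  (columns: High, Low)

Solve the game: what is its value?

23/6

Row minima: Enter → 3, Stay → 3; maximin = 3.
Column maxima: High → 8, Low → 4; minimax = 4.
3 ≠ 4, so there is no saddle point; optimal play is mixed.
Let Firm A play Enter with probability p. Expected payoff against High: 3p + 8(1−p) = −5p + 8; against Low: 4p + 3(1−p) = p + 3.
Setting these equal: −5p + 8 = p + 3 ⇒ −6p = -5 ⇒ p = 5/6, and the value is (-5)·(5/6) + 8 = 23/6.
For Firm B: with q = P(High), equating Enter's and Stay's payoffs gives −q + 4 = 5q + 3 ⇒ q = 1/6.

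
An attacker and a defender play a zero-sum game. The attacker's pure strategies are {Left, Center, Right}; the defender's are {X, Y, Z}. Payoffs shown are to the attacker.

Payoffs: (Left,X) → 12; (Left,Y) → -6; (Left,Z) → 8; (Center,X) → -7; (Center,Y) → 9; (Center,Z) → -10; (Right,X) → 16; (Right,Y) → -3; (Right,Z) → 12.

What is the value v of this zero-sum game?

39/17

Row minima: Left → -6, Center → -10, Right → -3; maximin = -3.
Column maxima: X → 16, Y → 9, Z → 12; minimax = 9.
-3 ≠ 9, so there is no saddle point; optimal play is mixed.
Left is strictly dominated by Right, so the attacker never plays it.
X is strictly dominated by Z (it gives the attacker strictly more in every row), so the defender never plays it.
On the remaining 2×2 (Center, Right vs Y, Z):
Let the attacker play Center with probability p. Expected payoff against Y: 9p + (-3)(1−p) = 12p − 3; against Z: (-10)p + 12(1−p) = −22p + 12.
Setting these equal: 12p − 3 = −22p + 12 ⇒ 34p = 15 ⇒ p = 15/34, and the value is (12)·(15/34) − 3 = 39/17.
For the defender: with q = P(Y), equating Center's and Right's payoffs gives 19q − 10 = −15q + 12 ⇒ q = 11/17.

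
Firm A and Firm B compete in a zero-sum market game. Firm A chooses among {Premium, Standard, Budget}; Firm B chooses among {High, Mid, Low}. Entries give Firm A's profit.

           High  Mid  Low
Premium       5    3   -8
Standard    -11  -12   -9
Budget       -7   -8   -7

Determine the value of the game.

-85/12

Row minima: Premium → -8, Standard → -12, Budget → -8; maximin = -8.
Column maxima: High → 5, Mid → 3, Low → -7; minimax = -7.
-8 ≠ -7, so there is no saddle point; optimal play is mixed.
Standard is strictly dominated by Premium, so Firm A never plays it.
High is strictly dominated by Mid (it gives Firm A strictly more in every row), so Firm B never plays it.
On the remaining 2×2 (Premium, Budget vs Mid, Low):
Let Firm A play Premium with probability p. Expected payoff against Mid: 3p + (-8)(1−p) = 11p − 8; against Low: (-8)p + (-7)(1−p) = −p − 7.
Setting these equal: 11p − 8 = −p − 7 ⇒ 12p = 1 ⇒ p = 1/12, and the value is (11)·(1/12) − 8 = -85/12.
For Firm B: with q = P(Mid), equating Premium's and Budget's payoffs gives 11q − 8 = −q − 7 ⇒ q = 1/12.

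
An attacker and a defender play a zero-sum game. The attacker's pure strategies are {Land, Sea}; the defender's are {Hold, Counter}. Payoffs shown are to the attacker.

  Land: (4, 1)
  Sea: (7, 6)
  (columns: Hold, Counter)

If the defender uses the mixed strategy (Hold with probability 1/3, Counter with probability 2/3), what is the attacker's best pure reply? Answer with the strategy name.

Sea

Expected payoff of Land: (1/3)·4 + (2/3)·1 = 2.
Expected payoff of Sea: (1/3)·7 + (2/3)·6 = 19/3.
The largest is 19/3, so the attacker's best response is Sea.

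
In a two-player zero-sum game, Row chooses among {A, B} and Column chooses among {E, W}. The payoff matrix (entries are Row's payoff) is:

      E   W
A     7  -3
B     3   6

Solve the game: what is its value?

Row minima: A → -3, B → 3; maximin = 3.
Column maxima: E → 7, W → 6; minimax = 6.
3 ≠ 6, so there is no saddle point; optimal play is mixed.
Let Row play A with probability p. Expected payoff against E: 7p + 3(1−p) = 4p + 3; against W: (-3)p + 6(1−p) = −9p + 6.
Setting these equal: 4p + 3 = −9p + 6 ⇒ 13p = 3 ⇒ p = 3/13, and the value is (4)·(3/13) + 3 = 51/13.
For Column: with q = P(E), equating A's and B's payoffs gives 10q − 3 = −3q + 6 ⇒ q = 9/13.

51/13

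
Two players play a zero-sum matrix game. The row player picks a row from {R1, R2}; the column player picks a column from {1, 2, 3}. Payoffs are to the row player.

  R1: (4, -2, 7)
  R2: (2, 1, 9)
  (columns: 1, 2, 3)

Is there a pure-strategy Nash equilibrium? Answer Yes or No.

Row minima: R1 → -2, R2 → 1; maximin = 1.
Column maxima: 1 → 4, 2 → 1, 3 → 9; minimax = 1.
maximin = minimax = 1, so a saddle point exists.

Yes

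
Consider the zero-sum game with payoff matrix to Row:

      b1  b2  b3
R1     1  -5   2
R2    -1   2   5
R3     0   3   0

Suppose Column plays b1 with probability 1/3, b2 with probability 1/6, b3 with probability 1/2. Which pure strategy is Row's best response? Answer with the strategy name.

R2

Expected payoff of R1: (1/3)·1 + (1/6)·(-5) + (1/2)·2 = 1/2.
Expected payoff of R2: (1/3)·(-1) + (1/6)·2 + (1/2)·5 = 5/2.
Expected payoff of R3: (1/3)·0 + (1/6)·3 + (1/2)·0 = 1/2.
The largest is 5/2, so Row's best response is R2.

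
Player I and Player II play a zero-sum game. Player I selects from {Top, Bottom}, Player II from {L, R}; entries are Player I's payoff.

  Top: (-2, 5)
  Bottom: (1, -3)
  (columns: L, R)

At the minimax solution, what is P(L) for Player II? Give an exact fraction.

Row minima: Top → -2, Bottom → -3; maximin = -2.
Column maxima: L → 1, R → 5; minimax = 1.
-2 ≠ 1, so there is no saddle point; optimal play is mixed.
Let Player I play Top with probability p. Expected payoff against L: (-2)p + 1(1−p) = −3p + 1; against R: 5p + (-3)(1−p) = 8p − 3.
Setting these equal: −3p + 1 = 8p − 3 ⇒ −11p = -4 ⇒ p = 4/11, and the value is (-3)·(4/11) + 1 = -1/11.
For Player II: with q = P(L), equating Top's and Bottom's payoffs gives −7q + 5 = 4q − 3 ⇒ q = 8/11.

8/11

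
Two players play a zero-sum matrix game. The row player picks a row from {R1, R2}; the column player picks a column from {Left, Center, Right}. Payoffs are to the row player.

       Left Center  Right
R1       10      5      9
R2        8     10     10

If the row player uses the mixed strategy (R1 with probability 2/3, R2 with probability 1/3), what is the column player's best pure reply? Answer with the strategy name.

Center

If the column player plays Left, the row player's expected payoff is (2/3)·10 + (1/3)·8 = 28/3.
If the column player plays Center, the row player's expected payoff is (2/3)·5 + (1/3)·10 = 20/3.
If the column player plays Right, the row player's expected payoff is (2/3)·9 + (1/3)·10 = 28/3.
The column player minimizes the row player's payoff; the smallest is 20/3, so the best response is Center.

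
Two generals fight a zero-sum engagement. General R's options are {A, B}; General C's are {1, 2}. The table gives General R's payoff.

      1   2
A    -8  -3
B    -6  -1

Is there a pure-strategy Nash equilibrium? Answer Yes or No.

Yes

Row minima: A → -8, B → -6; maximin = -6.
Column maxima: 1 → -6, 2 → -1; minimax = -6.
maximin = minimax = -6, so a saddle point exists.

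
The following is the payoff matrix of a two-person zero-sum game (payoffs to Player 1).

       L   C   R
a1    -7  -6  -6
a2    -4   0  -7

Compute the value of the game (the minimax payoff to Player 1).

Row minima: a1 → -7, a2 → -7; maximin = -7.
Column maxima: L → -4, C → 0, R → -6; minimax = -6.
-7 ≠ -6, so there is no saddle point; optimal play is mixed.
C is strictly dominated by L (it gives Player 1 strictly more in every row), so Player 2 never plays it.
On the remaining 2×2 (a1, a2 vs L, R):
Let Player 1 play a1 with probability p. Expected payoff against L: (-7)p + (-4)(1−p) = −3p − 4; against R: (-6)p + (-7)(1−p) = p − 7.
Setting these equal: −3p − 4 = p − 7 ⇒ −4p = -3 ⇒ p = 3/4, and the value is (-3)·(3/4) − 4 = -25/4.
For Player 2: with q = P(L), equating a1's and a2's payoffs gives −q − 6 = 3q − 7 ⇒ q = 1/4.

-25/4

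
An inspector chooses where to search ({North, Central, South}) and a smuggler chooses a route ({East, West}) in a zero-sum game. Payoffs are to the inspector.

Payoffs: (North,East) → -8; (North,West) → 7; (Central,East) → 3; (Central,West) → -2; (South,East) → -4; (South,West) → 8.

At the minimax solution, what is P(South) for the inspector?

5/17

Row minima: North → -8, Central → -2, South → -4; maximin = -2.
Column maxima: East → 3, West → 8; minimax = 3.
-2 ≠ 3, so there is no saddle point; optimal play is mixed.
North is strictly dominated by South, so the inspector never plays it.
On the remaining 2×2 (Central, South vs East, West):
Let the inspector play Central with probability p. Expected payoff against East: 3p + (-4)(1−p) = 7p − 4; against West: (-2)p + 8(1−p) = −10p + 8.
Setting these equal: 7p − 4 = −10p + 8 ⇒ 17p = 12 ⇒ p = 12/17, and the value is (7)·(12/17) − 4 = 16/17.
For the smuggler: with q = P(East), equating Central's and South's payoffs gives 5q − 2 = −12q + 8 ⇒ q = 10/17.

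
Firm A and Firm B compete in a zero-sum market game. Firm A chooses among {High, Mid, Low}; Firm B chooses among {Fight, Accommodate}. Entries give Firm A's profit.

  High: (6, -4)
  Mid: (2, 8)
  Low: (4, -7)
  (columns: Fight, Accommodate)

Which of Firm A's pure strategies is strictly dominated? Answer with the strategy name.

High gives a strictly higher payoff than Low against every column: 6 > 4, -4 > -7.
So Low is strictly dominated and Firm A never plays it.

Low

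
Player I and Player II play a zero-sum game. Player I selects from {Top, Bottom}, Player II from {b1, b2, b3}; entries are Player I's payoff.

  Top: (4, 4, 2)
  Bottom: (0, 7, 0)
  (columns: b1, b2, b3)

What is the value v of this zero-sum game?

Row minima: Top → 2, Bottom → 0; maximin = 2.
Column maxima: b1 → 4, b2 → 7, b3 → 2; minimax = 2.
Since maximin = minimax = 2, there is a saddle point and the value is 2.

2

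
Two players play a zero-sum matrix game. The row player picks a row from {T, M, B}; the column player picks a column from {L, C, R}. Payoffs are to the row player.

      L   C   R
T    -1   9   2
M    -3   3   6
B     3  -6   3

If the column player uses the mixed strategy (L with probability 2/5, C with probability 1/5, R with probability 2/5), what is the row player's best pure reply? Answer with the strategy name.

T

Expected payoff of T: (2/5)·(-1) + (1/5)·9 + (2/5)·2 = 11/5.
Expected payoff of M: (2/5)·(-3) + (1/5)·3 + (2/5)·6 = 9/5.
Expected payoff of B: (2/5)·3 + (1/5)·(-6) + (2/5)·3 = 6/5.
The largest is 11/5, so the row player's best response is T.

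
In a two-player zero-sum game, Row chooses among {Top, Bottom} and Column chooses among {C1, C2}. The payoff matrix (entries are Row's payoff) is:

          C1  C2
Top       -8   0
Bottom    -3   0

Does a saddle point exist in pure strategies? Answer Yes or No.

Yes

Row minima: Top → -8, Bottom → -3; maximin = -3.
Column maxima: C1 → -3, C2 → 0; minimax = -3.
maximin = minimax = -3, so a saddle point exists.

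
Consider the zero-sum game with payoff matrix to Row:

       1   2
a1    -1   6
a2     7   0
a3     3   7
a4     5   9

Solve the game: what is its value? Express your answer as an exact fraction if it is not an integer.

63/11

Row minima: a1 → -1, a2 → 0, a3 → 3, a4 → 5; maximin = 5.
Column maxima: 1 → 7, 2 → 9; minimax = 7.
5 ≠ 7, so there is no saddle point; optimal play is mixed.
a1 is strictly dominated by a3, so Row never plays it.
a3 is strictly dominated by a4, so Row never plays it.
On the remaining 2×2 (a2, a4 vs 1, 2):
Let Row play a2 with probability p. Expected payoff against 1: 7p + 5(1−p) = 2p + 5; against 2: 0p + 9(1−p) = −9p + 9.
Setting these equal: 2p + 5 = −9p + 9 ⇒ 11p = 4 ⇒ p = 4/11, and the value is (2)·(4/11) + 5 = 63/11.
For Column: with q = P(1), equating a2's and a4's payoffs gives 7q = −4q + 9 ⇒ q = 9/11.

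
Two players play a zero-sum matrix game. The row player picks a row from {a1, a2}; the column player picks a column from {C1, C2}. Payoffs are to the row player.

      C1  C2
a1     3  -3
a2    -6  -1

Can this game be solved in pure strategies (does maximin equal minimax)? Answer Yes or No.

No

Row minima: a1 → -3, a2 → -6; maximin = -3.
Column maxima: C1 → 3, C2 → -1; minimax = -1.
-3 ≠ -1, so no pure-strategy equilibrium exists.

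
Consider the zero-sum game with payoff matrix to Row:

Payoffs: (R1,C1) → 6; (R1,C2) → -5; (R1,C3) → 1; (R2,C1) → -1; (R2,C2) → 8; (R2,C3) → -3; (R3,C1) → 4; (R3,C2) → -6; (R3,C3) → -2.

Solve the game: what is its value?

-7/17

Row minima: R1 → -5, R2 → -3, R3 → -6; maximin = -3.
Column maxima: C1 → 6, C2 → 8, C3 → 1; minimax = 1.
-3 ≠ 1, so there is no saddle point; optimal play is mixed.
R3 is strictly dominated by R1, so Row never plays it.
C1 is strictly dominated by C3 (it gives Row strictly more in every row), so Column never plays it.
On the remaining 2×2 (R1, R2 vs C2, C3):
Let Row play R1 with probability p. Expected payoff against C2: (-5)p + 8(1−p) = −13p + 8; against C3: 1p + (-3)(1−p) = 4p − 3.
Setting these equal: −13p + 8 = 4p − 3 ⇒ −17p = -11 ⇒ p = 11/17, and the value is (-13)·(11/17) + 8 = -7/17.
For Column: with q = P(C2), equating R1's and R2's payoffs gives −6q + 1 = 11q − 3 ⇒ q = 4/17.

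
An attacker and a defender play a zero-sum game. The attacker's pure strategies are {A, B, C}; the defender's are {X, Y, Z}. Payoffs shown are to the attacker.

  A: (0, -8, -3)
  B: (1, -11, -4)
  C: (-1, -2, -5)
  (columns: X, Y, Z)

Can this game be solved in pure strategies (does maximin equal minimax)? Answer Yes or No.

No

Row minima: A → -8, B → -11, C → -5; maximin = -5.
Column maxima: X → 1, Y → -2, Z → -3; minimax = -3.
-5 ≠ -3, so no pure-strategy equilibrium exists.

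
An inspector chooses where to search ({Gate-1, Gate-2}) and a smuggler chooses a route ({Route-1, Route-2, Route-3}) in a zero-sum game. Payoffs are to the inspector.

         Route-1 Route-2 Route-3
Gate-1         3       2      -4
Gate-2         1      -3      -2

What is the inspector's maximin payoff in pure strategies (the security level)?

-3

Row minima: Gate-1 → -4, Gate-2 → -3.
The best of these is -3.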